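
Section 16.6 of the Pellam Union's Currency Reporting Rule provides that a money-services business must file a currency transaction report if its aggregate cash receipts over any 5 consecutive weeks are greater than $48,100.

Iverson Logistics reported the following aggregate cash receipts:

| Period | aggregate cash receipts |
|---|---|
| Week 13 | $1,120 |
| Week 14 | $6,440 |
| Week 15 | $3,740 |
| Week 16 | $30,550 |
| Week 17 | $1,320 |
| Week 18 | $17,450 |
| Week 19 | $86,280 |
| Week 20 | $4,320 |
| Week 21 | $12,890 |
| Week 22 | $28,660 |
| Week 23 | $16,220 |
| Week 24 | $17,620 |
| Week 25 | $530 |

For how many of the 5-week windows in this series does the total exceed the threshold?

Week 13–Week 17: $1,120 + $6,440 + $3,740 + $30,550 + $1,320 = $43,170 (under)
Week 14–Week 18: $6,440 + $3,740 + $30,550 + $1,320 + $17,450 = $59,500 (over)
Week 15–Week 19: $3,740 + $30,550 + $1,320 + $17,450 + $86,280 = $139,340 (over)
Week 16–Week 20: $30,550 + $1,320 + $17,450 + $86,280 + $4,320 = $139,920 (over)
Week 17–Week 21: $1,320 + $17,450 + $86,280 + $4,320 + $12,890 = $122,260 (over)
Week 18–Week 22: $17,450 + $86,280 + $4,320 + $12,890 + $28,660 = $149,600 (over)
Week 19–Week 23: $86,280 + $4,320 + $12,890 + $28,660 + $16,220 = $148,370 (over)
Week 20–Week 24: $4,320 + $12,890 + $28,660 + $16,220 + $17,620 = $79,710 (over)
Week 21–Week 25: $12,890 + $28,660 + $16,220 + $17,620 + $530 = $75,920 (over)
8 windows exceed the threshold.

8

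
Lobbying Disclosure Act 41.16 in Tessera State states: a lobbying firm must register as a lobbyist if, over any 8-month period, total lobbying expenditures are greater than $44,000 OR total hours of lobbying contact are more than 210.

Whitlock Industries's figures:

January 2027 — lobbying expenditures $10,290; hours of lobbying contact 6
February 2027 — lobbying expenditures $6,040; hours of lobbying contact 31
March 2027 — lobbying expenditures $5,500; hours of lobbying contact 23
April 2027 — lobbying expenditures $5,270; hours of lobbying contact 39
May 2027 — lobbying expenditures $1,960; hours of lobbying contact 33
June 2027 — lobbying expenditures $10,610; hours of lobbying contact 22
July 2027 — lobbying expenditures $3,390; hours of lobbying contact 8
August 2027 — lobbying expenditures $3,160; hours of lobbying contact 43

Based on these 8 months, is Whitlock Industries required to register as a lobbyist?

Yes

Total lobbying expenditures: $10,290 + $6,040 + $5,500 + $5,270 + $1,960 + $10,610 + $3,390 + $3,160 = $46,220 (> $44,000).
Total hours of lobbying contact: 6 + 31 + 23 + 39 + 33 + 22 + 8 + 43 = 205 (≤ 210).
The test is 'or': at least one threshold is exceeded.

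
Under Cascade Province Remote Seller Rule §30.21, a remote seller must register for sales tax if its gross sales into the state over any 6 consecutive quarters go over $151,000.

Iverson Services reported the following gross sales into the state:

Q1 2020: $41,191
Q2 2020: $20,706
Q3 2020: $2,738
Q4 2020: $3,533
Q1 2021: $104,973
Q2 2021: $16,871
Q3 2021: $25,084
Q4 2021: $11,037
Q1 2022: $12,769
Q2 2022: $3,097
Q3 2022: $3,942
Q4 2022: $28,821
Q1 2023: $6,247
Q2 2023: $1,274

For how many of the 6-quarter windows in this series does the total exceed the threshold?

Q1 2020–Q2 2021: $41,191 + $20,706 + $2,738 + $3,533 + $104,973 + $16,871 = $190,012 (over)
Q2 2020–Q3 2021: $20,706 + $2,738 + $3,533 + $104,973 + $16,871 + $25,084 = $173,905 (over)
Q3 2020–Q4 2021: $2,738 + $3,533 + $104,973 + $16,871 + $25,084 + $11,037 = $164,236 (over)
Q4 2020–Q1 2022: $3,533 + $104,973 + $16,871 + $25,084 + $11,037 + $12,769 = $174,267 (over)
Q1 2021–Q2 2022: $104,973 + $16,871 + $25,084 + $11,037 + $12,769 + $3,097 = $173,831 (over)
Q2 2021–Q3 2022: $16,871 + $25,084 + $11,037 + $12,769 + $3,097 + $3,942 = $72,800 (under)
Q3 2021–Q4 2022: $25,084 + $11,037 + $12,769 + $3,097 + $3,942 + $28,821 = $84,750 (under)
Q4 2021–Q1 2023: $11,037 + $12,769 + $3,097 + $3,942 + $28,821 + $6,247 = $65,913 (under)
Q1 2022–Q2 2023: $12,769 + $3,097 + $3,942 + $28,821 + $6,247 + $1,274 = $56,150 (under)
5 windows exceed the threshold.

5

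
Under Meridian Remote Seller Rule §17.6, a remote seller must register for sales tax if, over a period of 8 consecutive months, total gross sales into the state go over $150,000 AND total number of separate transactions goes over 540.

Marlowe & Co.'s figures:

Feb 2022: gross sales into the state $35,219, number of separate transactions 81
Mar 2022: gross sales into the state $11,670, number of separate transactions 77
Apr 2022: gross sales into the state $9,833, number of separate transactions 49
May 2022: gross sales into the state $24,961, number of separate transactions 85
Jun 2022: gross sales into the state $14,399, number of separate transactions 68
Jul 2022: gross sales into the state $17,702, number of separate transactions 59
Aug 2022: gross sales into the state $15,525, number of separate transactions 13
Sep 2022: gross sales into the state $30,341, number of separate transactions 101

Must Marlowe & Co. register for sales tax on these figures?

Total gross sales into the state: $35,219 + $11,670 + $9,833 + $24,961 + $14,399 + $17,702 + $15,525 + $30,341 = $159,650 (> $150,000).
Total number of separate transactions: 81 + 77 + 49 + 85 + 68 + 59 + 13 + 101 = 533 (≤ 540).
The test is 'and': the rule requires both, and at least one is not exceeded.

No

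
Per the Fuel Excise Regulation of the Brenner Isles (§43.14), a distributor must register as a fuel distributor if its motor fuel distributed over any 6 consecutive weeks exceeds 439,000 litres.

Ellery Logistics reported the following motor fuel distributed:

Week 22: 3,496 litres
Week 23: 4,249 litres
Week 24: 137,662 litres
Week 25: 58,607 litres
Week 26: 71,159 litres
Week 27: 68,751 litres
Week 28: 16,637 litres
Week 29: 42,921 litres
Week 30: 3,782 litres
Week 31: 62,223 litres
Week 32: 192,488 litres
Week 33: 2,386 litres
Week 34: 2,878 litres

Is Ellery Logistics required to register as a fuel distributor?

No

Week 22–Week 27: 3,496 litres + 4,249 litres + 137,662 litres + 58,607 litres + 71,159 litres + 68,751 litres = 343,924 litres (under)
Week 23–Week 28: 4,249 litres + 137,662 litres + 58,607 litres + 71,159 litres + 68,751 litres + 16,637 litres = 357,065 litres (under)
Week 24–Week 29: 137,662 litres + 58,607 litres + 71,159 litres + 68,751 litres + 16,637 litres + 42,921 litres = 395,737 litres (under)
Week 25–Week 30: 58,607 litres + 71,159 litres + 68,751 litres + 16,637 litres + 42,921 litres + 3,782 litres = 261,857 litres (under)
Week 26–Week 31: 71,159 litres + 68,751 litres + 16,637 litres + 42,921 litres + 3,782 litres + 62,223 litres = 265,473 litres (under)
Week 27–Week 32: 68,751 litres + 16,637 litres + 42,921 litres + 3,782 litres + 62,223 litres + 192,488 litres = 386,802 litres (under)
Week 28–Week 33: 16,637 litres + 42,921 litres + 3,782 litres + 62,223 litres + 192,488 litres + 2,386 litres = 320,437 litres (under)
Week 29–Week 34: 42,921 litres + 3,782 litres + 62,223 litres + 192,488 litres + 2,386 litres + 2,878 litres = 306,678 litres (under)
No window exceeds 439,000 litres.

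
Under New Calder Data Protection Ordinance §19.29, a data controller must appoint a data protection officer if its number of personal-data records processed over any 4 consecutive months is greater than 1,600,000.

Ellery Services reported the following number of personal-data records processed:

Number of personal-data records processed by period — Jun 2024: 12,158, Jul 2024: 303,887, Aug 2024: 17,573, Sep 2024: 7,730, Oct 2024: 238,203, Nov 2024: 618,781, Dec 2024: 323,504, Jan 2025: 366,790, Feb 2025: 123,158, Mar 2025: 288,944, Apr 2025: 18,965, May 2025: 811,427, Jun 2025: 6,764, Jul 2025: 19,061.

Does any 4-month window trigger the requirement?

Jun 2024–Sep 2024: 12,158 + 303,887 + 17,573 + 7,730 = 341,348 (under)
Jul 2024–Oct 2024: 303,887 + 17,573 + 7,730 + 238,203 = 567,393 (under)
Aug 2024–Nov 2024: 17,573 + 7,730 + 238,203 + 618,781 = 882,287 (under)
Sep 2024–Dec 2024: 7,730 + 238,203 + 618,781 + 323,504 = 1,188,218 (under)
Oct 2024–Jan 2025: 238,203 + 618,781 + 323,504 + 366,790 = 1,547,278 (under)
Nov 2024–Feb 2025: 618,781 + 323,504 + 366,790 + 123,158 = 1,432,233 (under)
Dec 2024–Mar 2025: 323,504 + 366,790 + 123,158 + 288,944 = 1,102,396 (under)
Jan 2025–Apr 2025: 366,790 + 123,158 + 288,944 + 18,965 = 797,857 (under)
Feb 2025–May 2025: 123,158 + 288,944 + 18,965 + 811,427 = 1,242,494 (under)
Mar 2025–Jun 2025: 288,944 + 18,965 + 811,427 + 6,764 = 1,126,100 (under)
Apr 2025–Jul 2025: 18,965 + 811,427 + 6,764 + 19,061 = 856,217 (under)
No window exceeds 1,600,000.

No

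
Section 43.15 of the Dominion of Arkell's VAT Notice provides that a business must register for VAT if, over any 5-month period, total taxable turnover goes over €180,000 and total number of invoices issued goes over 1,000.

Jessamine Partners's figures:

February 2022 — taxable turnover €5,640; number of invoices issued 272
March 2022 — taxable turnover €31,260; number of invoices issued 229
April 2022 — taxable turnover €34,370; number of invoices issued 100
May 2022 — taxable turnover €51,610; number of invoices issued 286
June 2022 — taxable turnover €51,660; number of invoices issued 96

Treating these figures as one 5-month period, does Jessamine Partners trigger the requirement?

Total taxable turnover: €5,640 + €31,260 + €34,370 + €51,610 + €51,660 = €174,540 (≤ €180,000).
Total number of invoices issued: 272 + 229 + 100 + 286 + 96 = 983 (≤ 1,000).
The test is 'and': the rule requires both, and at least one is not exceeded.

No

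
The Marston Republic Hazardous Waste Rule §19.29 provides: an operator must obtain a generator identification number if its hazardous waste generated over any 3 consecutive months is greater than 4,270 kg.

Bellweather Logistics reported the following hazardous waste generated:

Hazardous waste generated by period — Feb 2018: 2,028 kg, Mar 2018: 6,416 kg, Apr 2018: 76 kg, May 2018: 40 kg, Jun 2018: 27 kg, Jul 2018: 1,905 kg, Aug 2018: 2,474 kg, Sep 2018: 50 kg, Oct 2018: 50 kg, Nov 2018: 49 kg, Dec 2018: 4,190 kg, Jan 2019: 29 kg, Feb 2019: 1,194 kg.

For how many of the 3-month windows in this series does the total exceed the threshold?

6

Feb 2018–Apr 2018: 2,028 kg + 6,416 kg + 76 kg = 8,520 kg (over)
Mar 2018–May 2018: 6,416 kg + 76 kg + 40 kg = 6,532 kg (over)
Apr 2018–Jun 2018: 76 kg + 40 kg + 27 kg = 143 kg (under)
May 2018–Jul 2018: 40 kg + 27 kg + 1,905 kg = 1,972 kg (under)
Jun 2018–Aug 2018: 27 kg + 1,905 kg + 2,474 kg = 4,406 kg (over)
Jul 2018–Sep 2018: 1,905 kg + 2,474 kg + 50 kg = 4,429 kg (over)
Aug 2018–Oct 2018: 2,474 kg + 50 kg + 50 kg = 2,574 kg (under)
Sep 2018–Nov 2018: 50 kg + 50 kg + 49 kg = 149 kg (under)
Oct 2018–Dec 2018: 50 kg + 49 kg + 4,190 kg = 4,289 kg (over)
Nov 2018–Jan 2019: 49 kg + 4,190 kg + 29 kg = 4,268 kg (under)
Dec 2018–Feb 2019: 4,190 kg + 29 kg + 1,194 kg = 5,413 kg (over)
6 windows exceed the threshold.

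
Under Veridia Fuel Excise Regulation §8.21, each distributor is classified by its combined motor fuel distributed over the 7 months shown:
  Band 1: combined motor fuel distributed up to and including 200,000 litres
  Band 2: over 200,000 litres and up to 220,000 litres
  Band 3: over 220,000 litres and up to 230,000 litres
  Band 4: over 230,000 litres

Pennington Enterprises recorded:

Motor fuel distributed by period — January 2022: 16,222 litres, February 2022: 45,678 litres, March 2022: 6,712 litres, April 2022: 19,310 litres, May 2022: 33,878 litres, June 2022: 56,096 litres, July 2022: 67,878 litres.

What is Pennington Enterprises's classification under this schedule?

Combined motor fuel distributed: 16,222 litres + 45,678 litres + 6,712 litres + 19,310 litres + 33,878 litres + 56,096 litres + 67,878 litres = 245,774 litres.
245,774 litres > 230,000 litres, so Band 4 applies.

Band 4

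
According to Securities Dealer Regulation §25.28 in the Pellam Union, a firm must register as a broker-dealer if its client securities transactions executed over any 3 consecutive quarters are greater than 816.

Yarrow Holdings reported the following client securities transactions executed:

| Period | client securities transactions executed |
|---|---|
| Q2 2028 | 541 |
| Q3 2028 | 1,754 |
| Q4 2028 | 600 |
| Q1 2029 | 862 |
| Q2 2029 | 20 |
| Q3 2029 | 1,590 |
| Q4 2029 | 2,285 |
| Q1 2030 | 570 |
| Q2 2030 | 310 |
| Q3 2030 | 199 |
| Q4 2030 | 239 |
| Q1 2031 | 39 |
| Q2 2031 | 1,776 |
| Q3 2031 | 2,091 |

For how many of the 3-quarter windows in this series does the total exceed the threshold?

10

Q2 2028–Q4 2028: 541 + 1,754 + 600 = 2,895 (over)
Q3 2028–Q1 2029: 1,754 + 600 + 862 = 3,216 (over)
Q4 2028–Q2 2029: 600 + 862 + 20 = 1,482 (over)
Q1 2029–Q3 2029: 862 + 20 + 1,590 = 2,472 (over)
Q2 2029–Q4 2029: 20 + 1,590 + 2,285 = 3,895 (over)
Q3 2029–Q1 2030: 1,590 + 2,285 + 570 = 4,445 (over)
Q4 2029–Q2 2030: 2,285 + 570 + 310 = 3,165 (over)
Q1 2030–Q3 2030: 570 + 310 + 199 = 1,079 (over)
Q2 2030–Q4 2030: 310 + 199 + 239 = 748 (under)
Q3 2030–Q1 2031: 199 + 239 + 39 = 477 (under)
Q4 2030–Q2 2031: 239 + 39 + 1,776 = 2,054 (over)
Q1 2031–Q3 2031: 39 + 1,776 + 2,091 = 3,906 (over)
10 windows exceed the threshold.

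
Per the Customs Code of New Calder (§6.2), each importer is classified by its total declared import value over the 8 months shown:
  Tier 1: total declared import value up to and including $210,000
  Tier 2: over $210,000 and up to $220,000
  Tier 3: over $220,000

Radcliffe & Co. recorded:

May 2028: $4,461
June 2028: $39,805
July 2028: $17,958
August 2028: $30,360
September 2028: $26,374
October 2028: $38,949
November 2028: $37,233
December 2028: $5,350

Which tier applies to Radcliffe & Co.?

Tier 1

Total declared import value: $4,461 + $39,805 + $17,958 + $30,360 + $26,374 + $38,949 + $37,233 + $5,350 = $200,490.
$200,490 ≤ $210,000, so Tier 1 applies.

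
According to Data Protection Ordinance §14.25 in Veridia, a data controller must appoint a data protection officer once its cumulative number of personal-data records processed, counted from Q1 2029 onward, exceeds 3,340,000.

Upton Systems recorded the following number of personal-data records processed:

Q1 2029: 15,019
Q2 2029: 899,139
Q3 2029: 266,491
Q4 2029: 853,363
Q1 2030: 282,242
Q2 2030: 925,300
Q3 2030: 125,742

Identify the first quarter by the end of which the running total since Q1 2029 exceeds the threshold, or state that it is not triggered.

Q3 2030

Through Q1 2029: 15,019
Through Q2 2029: 914,158
Through Q3 2029: 1,180,649
Through Q4 2029: 2,034,012
Through Q1 2030: 2,316,254
Through Q2 2030: 3,241,554
Through Q3 2030: 3,367,296 ← exceeds threshold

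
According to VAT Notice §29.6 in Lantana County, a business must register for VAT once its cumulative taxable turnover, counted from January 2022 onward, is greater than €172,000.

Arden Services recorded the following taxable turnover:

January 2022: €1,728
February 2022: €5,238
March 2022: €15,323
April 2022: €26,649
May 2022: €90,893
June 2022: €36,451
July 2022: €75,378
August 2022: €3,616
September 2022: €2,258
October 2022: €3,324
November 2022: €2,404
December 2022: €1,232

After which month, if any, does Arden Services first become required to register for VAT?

June 2022

Through January 2022: €1,728
Through February 2022: €6,966
Through March 2022: €22,289
Through April 2022: €48,938
Through May 2022: €139,831
Through June 2022: €176,282 ← exceeds threshold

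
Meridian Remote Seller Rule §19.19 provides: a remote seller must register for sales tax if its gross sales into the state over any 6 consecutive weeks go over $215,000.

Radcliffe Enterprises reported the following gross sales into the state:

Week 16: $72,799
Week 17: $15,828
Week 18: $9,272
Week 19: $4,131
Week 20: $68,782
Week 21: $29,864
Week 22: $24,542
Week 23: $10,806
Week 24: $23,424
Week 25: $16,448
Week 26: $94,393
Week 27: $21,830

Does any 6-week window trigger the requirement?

Week 16–Week 21: $72,799 + $15,828 + $9,272 + $4,131 + $68,782 + $29,864 = $200,676 (under)
Week 17–Week 22: $15,828 + $9,272 + $4,131 + $68,782 + $29,864 + $24,542 = $152,419 (under)
Week 18–Week 23: $9,272 + $4,131 + $68,782 + $29,864 + $24,542 + $10,806 = $147,397 (under)
Week 19–Week 24: $4,131 + $68,782 + $29,864 + $24,542 + $10,806 + $23,424 = $161,549 (under)
Week 20–Week 25: $68,782 + $29,864 + $24,542 + $10,806 + $23,424 + $16,448 = $173,866 (under)
Week 21–Week 26: $29,864 + $24,542 + $10,806 + $23,424 + $16,448 + $94,393 = $199,477 (under)
Week 22–Week 27: $24,542 + $10,806 + $23,424 + $16,448 + $94,393 + $21,830 = $191,443 (under)
No window exceeds $215,000.

No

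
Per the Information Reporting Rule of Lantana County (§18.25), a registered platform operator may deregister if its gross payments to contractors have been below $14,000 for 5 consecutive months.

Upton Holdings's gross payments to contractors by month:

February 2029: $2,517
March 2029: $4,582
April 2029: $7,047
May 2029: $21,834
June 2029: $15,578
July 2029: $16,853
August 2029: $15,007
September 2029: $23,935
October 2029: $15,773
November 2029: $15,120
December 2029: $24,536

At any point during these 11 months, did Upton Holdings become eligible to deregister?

No

Months below $14,000: February 2029, March 2029, April 2029.
Longest run of consecutive months below the threshold: 3.
3 < 5, so Upton Holdings never became eligible.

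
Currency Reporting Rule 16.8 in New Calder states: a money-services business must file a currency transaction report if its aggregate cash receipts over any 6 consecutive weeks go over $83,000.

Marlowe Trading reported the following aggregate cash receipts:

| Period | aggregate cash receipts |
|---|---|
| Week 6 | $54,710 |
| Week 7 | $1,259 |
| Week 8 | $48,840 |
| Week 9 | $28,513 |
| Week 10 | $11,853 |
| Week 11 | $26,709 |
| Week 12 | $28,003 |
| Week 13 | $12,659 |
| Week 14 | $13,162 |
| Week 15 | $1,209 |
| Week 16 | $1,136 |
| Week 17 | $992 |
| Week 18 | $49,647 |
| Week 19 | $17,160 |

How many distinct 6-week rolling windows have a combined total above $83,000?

6

Week 6–Week 11: $54,710 + $1,259 + $48,840 + $28,513 + $11,853 + $26,709 = $171,884 (over)
Week 7–Week 12: $1,259 + $48,840 + $28,513 + $11,853 + $26,709 + $28,003 = $145,177 (over)
Week 8–Week 13: $48,840 + $28,513 + $11,853 + $26,709 + $28,003 + $12,659 = $156,577 (over)
Week 9–Week 14: $28,513 + $11,853 + $26,709 + $28,003 + $12,659 + $13,162 = $120,899 (over)
Week 10–Week 15: $11,853 + $26,709 + $28,003 + $12,659 + $13,162 + $1,209 = $93,595 (over)
Week 11–Week 16: $26,709 + $28,003 + $12,659 + $13,162 + $1,209 + $1,136 = $82,878 (under)
Week 12–Week 17: $28,003 + $12,659 + $13,162 + $1,209 + $1,136 + $992 = $57,161 (under)
Week 13–Week 18: $12,659 + $13,162 + $1,209 + $1,136 + $992 + $49,647 = $78,805 (under)
Week 14–Week 19: $13,162 + $1,209 + $1,136 + $992 + $49,647 + $17,160 = $83,306 (over)
6 windows exceed the threshold.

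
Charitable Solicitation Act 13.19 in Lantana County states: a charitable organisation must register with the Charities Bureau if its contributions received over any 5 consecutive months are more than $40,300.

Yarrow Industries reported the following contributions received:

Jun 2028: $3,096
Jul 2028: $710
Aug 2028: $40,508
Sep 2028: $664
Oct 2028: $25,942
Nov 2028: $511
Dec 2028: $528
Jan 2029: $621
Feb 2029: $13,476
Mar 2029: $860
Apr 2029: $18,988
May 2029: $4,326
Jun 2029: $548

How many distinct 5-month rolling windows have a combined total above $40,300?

4

Jun 2028–Oct 2028: $3,096 + $710 + $40,508 + $664 + $25,942 = $70,920 (over)
Jul 2028–Nov 2028: $710 + $40,508 + $664 + $25,942 + $511 = $68,335 (over)
Aug 2028–Dec 2028: $40,508 + $664 + $25,942 + $511 + $528 = $68,153 (over)
Sep 2028–Jan 2029: $664 + $25,942 + $511 + $528 + $621 = $28,266 (under)
Oct 2028–Feb 2029: $25,942 + $511 + $528 + $621 + $13,476 = $41,078 (over)
Nov 2028–Mar 2029: $511 + $528 + $621 + $13,476 + $860 = $15,996 (under)
Dec 2028–Apr 2029: $528 + $621 + $13,476 + $860 + $18,988 = $34,473 (under)
Jan 2029–May 2029: $621 + $13,476 + $860 + $18,988 + $4,326 = $38,271 (under)
Feb 2029–Jun 2029: $13,476 + $860 + $18,988 + $4,326 + $548 = $38,198 (under)
4 windows exceed the threshold.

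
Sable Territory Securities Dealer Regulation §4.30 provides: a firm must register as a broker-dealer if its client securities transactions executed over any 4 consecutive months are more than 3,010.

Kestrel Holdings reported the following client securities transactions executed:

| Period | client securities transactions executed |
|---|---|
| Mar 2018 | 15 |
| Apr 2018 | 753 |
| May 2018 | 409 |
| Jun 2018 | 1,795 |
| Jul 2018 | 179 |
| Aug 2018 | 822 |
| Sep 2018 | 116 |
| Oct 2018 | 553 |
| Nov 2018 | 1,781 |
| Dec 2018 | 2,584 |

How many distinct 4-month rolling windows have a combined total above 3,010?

Mar 2018–Jun 2018: 15 + 753 + 409 + 1,795 = 2,972 (under)
Apr 2018–Jul 2018: 753 + 409 + 1,795 + 179 = 3,136 (over)
May 2018–Aug 2018: 409 + 1,795 + 179 + 822 = 3,205 (over)
Jun 2018–Sep 2018: 1,795 + 179 + 822 + 116 = 2,912 (under)
Jul 2018–Oct 2018: 179 + 822 + 116 + 553 = 1,670 (under)
Aug 2018–Nov 2018: 822 + 116 + 553 + 1,781 = 3,272 (over)
Sep 2018–Dec 2018: 116 + 553 + 1,781 + 2,584 = 5,034 (over)
4 windows exceed the threshold.

4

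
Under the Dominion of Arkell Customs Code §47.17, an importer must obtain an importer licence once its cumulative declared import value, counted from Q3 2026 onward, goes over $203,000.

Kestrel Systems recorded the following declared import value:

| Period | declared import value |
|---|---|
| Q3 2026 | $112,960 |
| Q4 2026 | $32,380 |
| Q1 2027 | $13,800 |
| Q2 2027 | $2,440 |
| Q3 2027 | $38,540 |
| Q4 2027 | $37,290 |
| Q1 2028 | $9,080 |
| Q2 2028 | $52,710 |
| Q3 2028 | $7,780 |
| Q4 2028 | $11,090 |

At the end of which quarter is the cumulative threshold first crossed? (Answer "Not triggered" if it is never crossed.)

Through Q3 2026: $112,960
Through Q4 2026: $145,340
Through Q1 2027: $159,140
Through Q2 2027: $161,580
Through Q3 2027: $200,120
Through Q4 2027: $237,410 ← exceeds threshold

Q4 2027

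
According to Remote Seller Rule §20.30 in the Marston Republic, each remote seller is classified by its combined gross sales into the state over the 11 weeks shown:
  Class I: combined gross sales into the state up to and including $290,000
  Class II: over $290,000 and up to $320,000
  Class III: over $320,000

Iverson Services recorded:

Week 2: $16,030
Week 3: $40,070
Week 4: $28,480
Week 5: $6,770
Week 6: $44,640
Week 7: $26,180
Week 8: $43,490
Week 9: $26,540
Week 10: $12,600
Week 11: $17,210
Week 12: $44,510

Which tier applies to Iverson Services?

Class II

Combined gross sales into the state: $16,030 + $40,070 + $28,480 + $6,770 + $44,640 + $26,180 + $43,490 + $26,540 + $12,600 + $17,210 + $44,510 = $306,520.
$290,000 < $306,520 ≤ $320,000, so Class II applies.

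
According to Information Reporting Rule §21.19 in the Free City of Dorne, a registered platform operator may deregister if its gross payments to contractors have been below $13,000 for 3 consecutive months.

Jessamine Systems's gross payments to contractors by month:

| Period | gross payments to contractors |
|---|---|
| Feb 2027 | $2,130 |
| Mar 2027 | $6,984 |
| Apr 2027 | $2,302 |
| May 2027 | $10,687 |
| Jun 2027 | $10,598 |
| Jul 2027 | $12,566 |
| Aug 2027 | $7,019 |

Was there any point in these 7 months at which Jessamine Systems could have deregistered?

Yes

Months below $13,000: Feb 2027, Mar 2027, Apr 2027, May 2027, Jun 2027, Jul 2027, Aug 2027.
Longest run of consecutive months below the threshold: 7.
7 ≥ 3, so Jessamine Systems became eligible.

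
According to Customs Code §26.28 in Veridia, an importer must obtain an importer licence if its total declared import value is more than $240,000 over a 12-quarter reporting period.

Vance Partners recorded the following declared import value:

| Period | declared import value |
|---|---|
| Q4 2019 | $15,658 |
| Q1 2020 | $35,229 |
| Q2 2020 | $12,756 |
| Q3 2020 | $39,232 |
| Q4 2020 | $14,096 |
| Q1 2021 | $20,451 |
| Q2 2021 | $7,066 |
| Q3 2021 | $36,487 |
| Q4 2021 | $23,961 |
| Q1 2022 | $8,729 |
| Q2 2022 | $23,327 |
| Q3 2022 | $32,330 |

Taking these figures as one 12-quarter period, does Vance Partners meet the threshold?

Yes

Total declared import value: $15,658 + $35,229 + $12,756 + $39,232 + $14,096 + $20,451 + $7,066 + $36,487 + $23,961 + $8,729 + $23,327 + $32,330 = $269,322.
$269,322 > $240,000, so the threshold is exceeded.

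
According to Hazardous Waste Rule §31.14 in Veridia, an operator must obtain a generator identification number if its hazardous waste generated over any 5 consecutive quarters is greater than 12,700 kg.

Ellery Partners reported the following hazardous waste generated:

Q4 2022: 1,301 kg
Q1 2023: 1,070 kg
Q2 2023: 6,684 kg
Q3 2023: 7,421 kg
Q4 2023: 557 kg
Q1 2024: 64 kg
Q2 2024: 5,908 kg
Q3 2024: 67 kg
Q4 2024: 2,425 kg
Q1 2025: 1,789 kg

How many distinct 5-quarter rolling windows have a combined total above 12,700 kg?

4

Q4 2022–Q4 2023: 1,301 kg + 1,070 kg + 6,684 kg + 7,421 kg + 557 kg = 17,033 kg (over)
Q1 2023–Q1 2024: 1,070 kg + 6,684 kg + 7,421 kg + 557 kg + 64 kg = 15,796 kg (over)
Q2 2023–Q2 2024: 6,684 kg + 7,421 kg + 557 kg + 64 kg + 5,908 kg = 20,634 kg (over)
Q3 2023–Q3 2024: 7,421 kg + 557 kg + 64 kg + 5,908 kg + 67 kg = 14,017 kg (over)
Q4 2023–Q4 2024: 557 kg + 64 kg + 5,908 kg + 67 kg + 2,425 kg = 9,021 kg (under)
Q1 2024–Q1 2025: 64 kg + 5,908 kg + 67 kg + 2,425 kg + 1,789 kg = 10,253 kg (under)
4 windows exceed the threshold.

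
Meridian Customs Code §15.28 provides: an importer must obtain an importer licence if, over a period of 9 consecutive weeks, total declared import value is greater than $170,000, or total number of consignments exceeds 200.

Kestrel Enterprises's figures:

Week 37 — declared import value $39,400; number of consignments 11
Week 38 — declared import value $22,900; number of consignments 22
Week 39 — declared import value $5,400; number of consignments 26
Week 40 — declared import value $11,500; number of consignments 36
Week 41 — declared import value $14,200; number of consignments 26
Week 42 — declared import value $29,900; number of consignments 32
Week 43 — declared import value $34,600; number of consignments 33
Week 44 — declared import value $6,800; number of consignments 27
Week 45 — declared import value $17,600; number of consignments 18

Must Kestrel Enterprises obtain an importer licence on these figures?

Yes

Total declared import value: $39,400 + $22,900 + $5,400 + $11,500 + $14,200 + $29,900 + $34,600 + $6,800 + $17,600 = $182,300 (> $170,000).
Total number of consignments: 11 + 22 + 26 + 36 + 26 + 32 + 33 + 27 + 18 = 231 (> 200).
The test is 'or': at least one threshold is exceeded.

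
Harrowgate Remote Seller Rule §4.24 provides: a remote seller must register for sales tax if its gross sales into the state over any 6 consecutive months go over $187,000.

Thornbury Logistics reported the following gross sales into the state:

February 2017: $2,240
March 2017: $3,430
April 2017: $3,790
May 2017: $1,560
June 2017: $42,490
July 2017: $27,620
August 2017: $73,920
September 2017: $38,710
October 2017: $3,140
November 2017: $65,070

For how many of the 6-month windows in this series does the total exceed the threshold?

February 2017–July 2017: $2,240 + $3,430 + $3,790 + $1,560 + $42,490 + $27,620 = $81,130 (under)
March 2017–August 2017: $3,430 + $3,790 + $1,560 + $42,490 + $27,620 + $73,920 = $152,810 (under)
April 2017–September 2017: $3,790 + $1,560 + $42,490 + $27,620 + $73,920 + $38,710 = $188,090 (over)
May 2017–October 2017: $1,560 + $42,490 + $27,620 + $73,920 + $38,710 + $3,140 = $187,440 (over)
June 2017–November 2017: $42,490 + $27,620 + $73,920 + $38,710 + $3,140 + $65,070 = $250,950 (over)
3 windows exceed the threshold.

3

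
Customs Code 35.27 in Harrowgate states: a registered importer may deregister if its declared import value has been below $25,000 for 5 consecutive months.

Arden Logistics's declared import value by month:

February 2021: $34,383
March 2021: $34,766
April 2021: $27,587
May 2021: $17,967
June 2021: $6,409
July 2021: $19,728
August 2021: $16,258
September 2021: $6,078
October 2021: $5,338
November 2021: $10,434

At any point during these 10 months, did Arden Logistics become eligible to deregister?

Yes

Months below $25,000: May 2021, June 2021, July 2021, August 2021, September 2021, October 2021, November 2021.
Longest run of consecutive months below the threshold: 7.
7 ≥ 5, so Arden Logistics became eligible.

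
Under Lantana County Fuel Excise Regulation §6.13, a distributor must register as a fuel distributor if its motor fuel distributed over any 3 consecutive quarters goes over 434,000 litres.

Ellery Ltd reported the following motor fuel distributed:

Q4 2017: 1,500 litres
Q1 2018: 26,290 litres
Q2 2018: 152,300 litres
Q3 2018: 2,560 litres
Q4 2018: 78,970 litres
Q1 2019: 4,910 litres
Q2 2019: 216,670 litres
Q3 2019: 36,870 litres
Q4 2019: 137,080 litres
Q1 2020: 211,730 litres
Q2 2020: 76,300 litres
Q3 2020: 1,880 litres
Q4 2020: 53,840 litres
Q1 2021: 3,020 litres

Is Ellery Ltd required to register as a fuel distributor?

Q4 2017–Q2 2018: 1,500 litres + 26,290 litres + 152,300 litres = 180,090 litres (under)
Q1 2018–Q3 2018: 26,290 litres + 152,300 litres + 2,560 litres = 181,150 litres (under)
Q2 2018–Q4 2018: 152,300 litres + 2,560 litres + 78,970 litres = 233,830 litres (under)
Q3 2018–Q1 2019: 2,560 litres + 78,970 litres + 4,910 litres = 86,440 litres (under)
Q4 2018–Q2 2019: 78,970 litres + 4,910 litres + 216,670 litres = 300,550 litres (under)
Q1 2019–Q3 2019: 4,910 litres + 216,670 litres + 36,870 litres = 258,450 litres (under)
Q2 2019–Q4 2019: 216,670 litres + 36,870 litres + 137,080 litres = 390,620 litres (under)
Q3 2019–Q1 2020: 36,870 litres + 137,080 litres + 211,730 litres = 385,680 litres (under)
Q4 2019–Q2 2020: 137,080 litres + 211,730 litres + 76,300 litres = 425,110 litres (under)
Q1 2020–Q3 2020: 211,730 litres + 76,300 litres + 1,880 litres = 289,910 litres (under)
Q2 2020–Q4 2020: 76,300 litres + 1,880 litres + 53,840 litres = 132,020 litres (under)
Q3 2020–Q1 2021: 1,880 litres + 53,840 litres + 3,020 litres = 58,740 litres (under)
No window exceeds 434,000 litres.

No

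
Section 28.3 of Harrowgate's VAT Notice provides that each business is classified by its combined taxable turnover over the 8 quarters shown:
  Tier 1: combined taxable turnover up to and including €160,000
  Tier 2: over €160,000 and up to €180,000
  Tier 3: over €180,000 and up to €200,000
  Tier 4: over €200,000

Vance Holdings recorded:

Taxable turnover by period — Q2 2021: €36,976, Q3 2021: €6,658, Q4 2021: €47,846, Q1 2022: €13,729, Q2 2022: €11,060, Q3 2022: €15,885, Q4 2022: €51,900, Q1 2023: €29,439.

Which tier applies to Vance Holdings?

Combined taxable turnover: €36,976 + €6,658 + €47,846 + €13,729 + €11,060 + €15,885 + €51,900 + €29,439 = €213,493.
€213,493 > €200,000, so Tier 4 applies.

Tier 4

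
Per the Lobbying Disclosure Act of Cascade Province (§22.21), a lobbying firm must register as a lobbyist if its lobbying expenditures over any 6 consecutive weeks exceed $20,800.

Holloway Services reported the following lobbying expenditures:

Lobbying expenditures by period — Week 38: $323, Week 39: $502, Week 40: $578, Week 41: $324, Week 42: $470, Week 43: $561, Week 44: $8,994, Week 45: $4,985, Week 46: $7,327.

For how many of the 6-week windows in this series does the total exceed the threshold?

Week 38–Week 43: $323 + $502 + $578 + $324 + $470 + $561 = $2,758 (under)
Week 39–Week 44: $502 + $578 + $324 + $470 + $561 + $8,994 = $11,429 (under)
Week 40–Week 45: $578 + $324 + $470 + $561 + $8,994 + $4,985 = $15,912 (under)
Week 41–Week 46: $324 + $470 + $561 + $8,994 + $4,985 + $7,327 = $22,661 (over)
1 window exceeds the threshold.

1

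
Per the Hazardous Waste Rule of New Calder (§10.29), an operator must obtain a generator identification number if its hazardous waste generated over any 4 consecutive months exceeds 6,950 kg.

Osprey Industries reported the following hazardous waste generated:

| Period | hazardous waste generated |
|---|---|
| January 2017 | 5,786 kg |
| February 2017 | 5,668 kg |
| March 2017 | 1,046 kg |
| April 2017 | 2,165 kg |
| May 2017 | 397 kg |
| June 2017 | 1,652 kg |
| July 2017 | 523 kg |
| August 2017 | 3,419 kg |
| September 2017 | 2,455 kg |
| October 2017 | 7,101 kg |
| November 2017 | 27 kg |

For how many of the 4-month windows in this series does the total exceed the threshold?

5

January 2017–April 2017: 5,786 kg + 5,668 kg + 1,046 kg + 2,165 kg = 14,665 kg (over)
February 2017–May 2017: 5,668 kg + 1,046 kg + 2,165 kg + 397 kg = 9,276 kg (over)
March 2017–June 2017: 1,046 kg + 2,165 kg + 397 kg + 1,652 kg = 5,260 kg (under)
April 2017–July 2017: 2,165 kg + 397 kg + 1,652 kg + 523 kg = 4,737 kg (under)
May 2017–August 2017: 397 kg + 1,652 kg + 523 kg + 3,419 kg = 5,991 kg (under)
June 2017–September 2017: 1,652 kg + 523 kg + 3,419 kg + 2,455 kg = 8,049 kg (over)
July 2017–October 2017: 523 kg + 3,419 kg + 2,455 kg + 7,101 kg = 13,498 kg (over)
August 2017–November 2017: 3,419 kg + 2,455 kg + 7,101 kg + 27 kg = 13,002 kg (over)
5 windows exceed the threshold.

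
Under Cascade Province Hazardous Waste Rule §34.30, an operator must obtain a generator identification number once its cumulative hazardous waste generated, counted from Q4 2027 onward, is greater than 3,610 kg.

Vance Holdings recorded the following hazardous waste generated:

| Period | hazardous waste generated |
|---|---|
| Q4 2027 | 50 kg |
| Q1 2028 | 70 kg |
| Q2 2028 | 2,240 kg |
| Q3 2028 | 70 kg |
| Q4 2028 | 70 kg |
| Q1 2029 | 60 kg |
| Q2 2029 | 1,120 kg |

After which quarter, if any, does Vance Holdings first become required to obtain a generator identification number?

Through Q4 2027: 50 kg
Through Q1 2028: 120 kg
Through Q2 2028: 2,360 kg
Through Q3 2028: 2,430 kg
Through Q4 2028: 2,500 kg
Through Q1 2029: 2,560 kg
Through Q2 2029: 3,680 kg ← exceeds threshold

Q2 2029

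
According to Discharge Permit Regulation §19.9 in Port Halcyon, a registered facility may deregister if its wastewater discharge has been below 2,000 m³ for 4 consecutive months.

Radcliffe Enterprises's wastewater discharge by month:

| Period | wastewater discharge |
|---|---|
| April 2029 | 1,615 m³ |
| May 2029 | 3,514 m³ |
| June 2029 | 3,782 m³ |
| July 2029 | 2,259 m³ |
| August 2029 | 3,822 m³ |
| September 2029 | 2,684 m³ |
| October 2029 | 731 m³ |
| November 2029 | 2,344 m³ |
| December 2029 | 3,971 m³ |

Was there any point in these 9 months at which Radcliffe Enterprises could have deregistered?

No

Months below 2,000 m³: April 2029, October 2029.
Longest run of consecutive months below the threshold: 1.
1 < 4, so Radcliffe Enterprises never became eligible.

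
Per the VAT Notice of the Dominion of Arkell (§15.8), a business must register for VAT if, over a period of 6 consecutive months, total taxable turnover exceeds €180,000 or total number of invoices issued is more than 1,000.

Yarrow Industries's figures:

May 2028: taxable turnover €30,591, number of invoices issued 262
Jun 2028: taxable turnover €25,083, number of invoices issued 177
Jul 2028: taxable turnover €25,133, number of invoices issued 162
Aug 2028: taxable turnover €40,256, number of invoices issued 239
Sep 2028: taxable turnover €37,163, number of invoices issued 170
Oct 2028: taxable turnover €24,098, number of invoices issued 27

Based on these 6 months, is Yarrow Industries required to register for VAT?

Yes

Total taxable turnover: €30,591 + €25,083 + €25,133 + €40,256 + €37,163 + €24,098 = €182,324 (> €180,000).
Total number of invoices issued: 262 + 177 + 162 + 239 + 170 + 27 = 1,037 (> 1,000).
The test is 'or': at least one threshold is exceeded.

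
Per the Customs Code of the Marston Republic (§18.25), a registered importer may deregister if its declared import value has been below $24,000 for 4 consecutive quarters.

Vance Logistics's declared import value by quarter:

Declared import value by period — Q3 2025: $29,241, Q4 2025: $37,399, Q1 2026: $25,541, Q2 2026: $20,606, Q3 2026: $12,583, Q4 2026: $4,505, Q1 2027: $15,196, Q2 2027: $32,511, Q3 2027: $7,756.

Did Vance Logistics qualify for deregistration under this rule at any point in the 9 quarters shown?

Yes

Quarters below $24,000: Q2 2026, Q3 2026, Q4 2026, Q1 2027, Q3 2027.
Longest run of consecutive quarters below the threshold: 4.
4 ≥ 4, so Vance Logistics became eligible.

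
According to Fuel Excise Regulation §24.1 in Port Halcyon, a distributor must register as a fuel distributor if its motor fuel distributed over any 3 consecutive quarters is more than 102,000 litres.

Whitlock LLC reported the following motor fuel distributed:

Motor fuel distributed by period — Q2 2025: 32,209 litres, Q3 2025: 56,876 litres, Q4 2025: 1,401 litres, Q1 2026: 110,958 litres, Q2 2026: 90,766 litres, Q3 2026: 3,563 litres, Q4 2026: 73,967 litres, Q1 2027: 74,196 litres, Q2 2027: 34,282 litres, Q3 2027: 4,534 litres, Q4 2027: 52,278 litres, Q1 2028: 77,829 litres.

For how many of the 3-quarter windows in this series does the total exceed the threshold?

Q2 2025–Q4 2025: 32,209 litres + 56,876 litres + 1,401 litres = 90,486 litres (under)
Q3 2025–Q1 2026: 56,876 litres + 1,401 litres + 110,958 litres = 169,235 litres (over)
Q4 2025–Q2 2026: 1,401 litres + 110,958 litres + 90,766 litres = 203,125 litres (over)
Q1 2026–Q3 2026: 110,958 litres + 90,766 litres + 3,563 litres = 205,287 litres (over)
Q2 2026–Q4 2026: 90,766 litres + 3,563 litres + 73,967 litres = 168,296 litres (over)
Q3 2026–Q1 2027: 3,563 litres + 73,967 litres + 74,196 litres = 151,726 litres (over)
Q4 2026–Q2 2027: 73,967 litres + 74,196 litres + 34,282 litres = 182,445 litres (over)
Q1 2027–Q3 2027: 74,196 litres + 34,282 litres + 4,534 litres = 113,012 litres (over)
Q2 2027–Q4 2027: 34,282 litres + 4,534 litres + 52,278 litres = 91,094 litres (under)
Q3 2027–Q1 2028: 4,534 litres + 52,278 litres + 77,829 litres = 134,641 litres (over)
8 windows exceed the threshold.

8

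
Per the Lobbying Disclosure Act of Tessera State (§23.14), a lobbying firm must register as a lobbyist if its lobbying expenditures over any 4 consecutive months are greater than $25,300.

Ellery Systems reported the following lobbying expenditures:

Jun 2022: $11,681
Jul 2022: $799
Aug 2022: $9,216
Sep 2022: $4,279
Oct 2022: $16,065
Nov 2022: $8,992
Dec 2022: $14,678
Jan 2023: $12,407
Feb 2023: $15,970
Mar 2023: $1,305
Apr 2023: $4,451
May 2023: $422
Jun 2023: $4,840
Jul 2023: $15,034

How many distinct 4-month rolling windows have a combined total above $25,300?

8

Jun 2022–Sep 2022: $11,681 + $799 + $9,216 + $4,279 = $25,975 (over)
Jul 2022–Oct 2022: $799 + $9,216 + $4,279 + $16,065 = $30,359 (over)
Aug 2022–Nov 2022: $9,216 + $4,279 + $16,065 + $8,992 = $38,552 (over)
Sep 2022–Dec 2022: $4,279 + $16,065 + $8,992 + $14,678 = $44,014 (over)
Oct 2022–Jan 2023: $16,065 + $8,992 + $14,678 + $12,407 = $52,142 (over)
Nov 2022–Feb 2023: $8,992 + $14,678 + $12,407 + $15,970 = $52,047 (over)
Dec 2022–Mar 2023: $14,678 + $12,407 + $15,970 + $1,305 = $44,360 (over)
Jan 2023–Apr 2023: $12,407 + $15,970 + $1,305 + $4,451 = $34,133 (over)
Feb 2023–May 2023: $15,970 + $1,305 + $4,451 + $422 = $22,148 (under)
Mar 2023–Jun 2023: $1,305 + $4,451 + $422 + $4,840 = $11,018 (under)
Apr 2023–Jul 2023: $4,451 + $422 + $4,840 + $15,034 = $24,747 (under)
8 windows exceed the threshold.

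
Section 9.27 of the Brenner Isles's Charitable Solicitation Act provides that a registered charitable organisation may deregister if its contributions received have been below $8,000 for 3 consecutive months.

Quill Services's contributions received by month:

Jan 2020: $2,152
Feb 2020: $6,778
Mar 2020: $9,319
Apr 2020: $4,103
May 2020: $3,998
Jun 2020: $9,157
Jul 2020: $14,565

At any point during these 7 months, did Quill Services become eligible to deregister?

Months below $8,000: Jan 2020, Feb 2020, Apr 2020, May 2020.
Longest run of consecutive months below the threshold: 2.
2 < 3, so Quill Services never became eligible.

No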